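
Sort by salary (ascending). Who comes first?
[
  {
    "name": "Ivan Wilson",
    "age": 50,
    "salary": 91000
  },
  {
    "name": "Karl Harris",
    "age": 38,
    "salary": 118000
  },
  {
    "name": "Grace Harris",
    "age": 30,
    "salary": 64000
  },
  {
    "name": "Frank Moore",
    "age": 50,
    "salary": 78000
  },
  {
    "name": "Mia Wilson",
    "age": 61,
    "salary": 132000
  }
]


Sort by: salary (ascending)

Sorted order:
  1. Grace Harris (salary = 64000)
  2. Frank Moore (salary = 78000)
  3. Ivan Wilson (salary = 91000)
  4. Karl Harris (salary = 118000)
  5. Mia Wilson (salary = 132000)

First: Grace Harris

Grace Harris


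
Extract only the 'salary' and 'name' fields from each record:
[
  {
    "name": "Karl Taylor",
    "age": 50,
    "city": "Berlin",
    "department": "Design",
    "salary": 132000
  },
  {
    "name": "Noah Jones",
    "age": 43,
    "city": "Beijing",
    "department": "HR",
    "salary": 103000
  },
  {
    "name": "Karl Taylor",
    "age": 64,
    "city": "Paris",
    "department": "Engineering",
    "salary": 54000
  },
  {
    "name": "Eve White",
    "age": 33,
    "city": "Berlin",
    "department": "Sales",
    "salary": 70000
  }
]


Original: 4 records with fields: name, age, city, department, salary
Keep: ['salary', 'name']
Drop: ['age', 'city', 'department']
Result: 4 records, 2 fields each

[
  {
    "salary": 132000,
    "name": "Karl Taylor"
  },
  {
    "salary": 103000,
    "name": "Noah Jones"
  },
  {
    "salary": 54000,
    "name": "Karl Taylor"
  },
  {
    "salary": 70000,
    "name": "Eve White"
  }
]


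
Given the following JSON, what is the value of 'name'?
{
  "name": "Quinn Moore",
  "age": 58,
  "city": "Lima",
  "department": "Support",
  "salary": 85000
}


Looking up field 'name'
Value: Quinn Moore

Quinn Moore


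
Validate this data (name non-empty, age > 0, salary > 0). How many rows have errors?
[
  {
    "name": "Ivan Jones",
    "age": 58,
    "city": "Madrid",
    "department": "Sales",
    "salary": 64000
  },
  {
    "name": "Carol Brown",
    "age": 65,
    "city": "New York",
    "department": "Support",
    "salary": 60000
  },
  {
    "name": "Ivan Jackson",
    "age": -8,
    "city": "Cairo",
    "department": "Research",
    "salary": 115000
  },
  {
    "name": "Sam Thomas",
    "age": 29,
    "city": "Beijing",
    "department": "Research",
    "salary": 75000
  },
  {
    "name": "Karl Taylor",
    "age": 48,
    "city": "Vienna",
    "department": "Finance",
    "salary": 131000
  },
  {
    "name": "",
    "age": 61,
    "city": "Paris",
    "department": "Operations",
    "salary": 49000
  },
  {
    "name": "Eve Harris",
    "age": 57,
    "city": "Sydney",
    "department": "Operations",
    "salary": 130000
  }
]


Validating 7 records:
Rules: name non-empty, age > 0, salary > 0

  Row 1 (Ivan Jones): OK
  Row 2 (Carol Brown): OK
  Row 3 (Ivan Jackson): negative age: -8
  Row 4 (Sam Thomas): OK
  Row 5 (Karl Taylor): OK
  Row 6 (???): empty name
  Row 7 (Eve Harris): OK

Total errors: 2

2 errors


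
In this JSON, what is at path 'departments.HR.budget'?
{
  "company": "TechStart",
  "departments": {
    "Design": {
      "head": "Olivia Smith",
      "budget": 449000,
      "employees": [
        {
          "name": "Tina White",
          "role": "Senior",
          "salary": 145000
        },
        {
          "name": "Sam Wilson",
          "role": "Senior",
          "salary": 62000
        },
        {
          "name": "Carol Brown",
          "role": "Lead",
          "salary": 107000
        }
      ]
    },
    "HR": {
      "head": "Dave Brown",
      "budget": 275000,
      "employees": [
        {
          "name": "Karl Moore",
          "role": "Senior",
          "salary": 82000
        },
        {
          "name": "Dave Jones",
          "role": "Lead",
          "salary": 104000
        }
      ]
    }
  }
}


Path: departments.HR.budget

Navigate:
  -> departments
  -> HR
  -> budget = 275000

275000


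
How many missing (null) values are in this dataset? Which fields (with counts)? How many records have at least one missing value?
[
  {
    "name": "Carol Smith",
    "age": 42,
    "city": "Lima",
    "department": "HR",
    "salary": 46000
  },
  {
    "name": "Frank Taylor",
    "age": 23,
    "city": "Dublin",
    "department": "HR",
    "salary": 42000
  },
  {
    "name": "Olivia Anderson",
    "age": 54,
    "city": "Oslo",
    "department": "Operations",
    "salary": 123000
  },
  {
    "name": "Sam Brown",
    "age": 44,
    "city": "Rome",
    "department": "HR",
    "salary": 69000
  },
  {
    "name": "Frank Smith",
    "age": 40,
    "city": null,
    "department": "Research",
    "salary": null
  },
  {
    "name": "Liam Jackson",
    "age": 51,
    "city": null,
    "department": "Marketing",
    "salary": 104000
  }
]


Checking for missing (null) values in 6 records:

  Carol Smith: complete
  Frank Taylor: complete
  Olivia Anderson: complete
  Sam Brown: complete
  Frank Smith: city, salary
  Liam Jackson: city

Per field:
  name: 0 missing
  age: 0 missing
  city: 2 missing
  department: 0 missing
  salary: 1 missing

Total missing values: 3
Records with any missing: 2

3 missing values (city: 2, salary: 1); 2 incomplete records


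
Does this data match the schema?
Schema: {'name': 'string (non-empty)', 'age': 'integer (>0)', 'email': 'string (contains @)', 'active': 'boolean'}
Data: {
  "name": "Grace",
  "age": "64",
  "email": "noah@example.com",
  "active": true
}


Validating each field against schema:
  name: OK (non-empty string)
  age: FAIL ("64" is not an integer)
  email: OK (string with @)
  active: OK (boolean)

Result: INVALID (1 error: age)

INVALID (1 error: age)


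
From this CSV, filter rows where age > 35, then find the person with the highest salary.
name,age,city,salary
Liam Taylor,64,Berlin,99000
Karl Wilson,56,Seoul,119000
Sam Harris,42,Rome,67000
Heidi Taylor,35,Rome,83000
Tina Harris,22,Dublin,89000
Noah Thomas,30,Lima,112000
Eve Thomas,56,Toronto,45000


Filter: age > 35
Sort by: salary (descending)

Filtered records (4):
  Karl Wilson, age 56, salary $119000
  Liam Taylor, age 64, salary $99000
  Sam Harris, age 42, salary $67000
  Eve Thomas, age 56, salary $45000

Highest salary: Karl Wilson ($119000)

Karl Wilson


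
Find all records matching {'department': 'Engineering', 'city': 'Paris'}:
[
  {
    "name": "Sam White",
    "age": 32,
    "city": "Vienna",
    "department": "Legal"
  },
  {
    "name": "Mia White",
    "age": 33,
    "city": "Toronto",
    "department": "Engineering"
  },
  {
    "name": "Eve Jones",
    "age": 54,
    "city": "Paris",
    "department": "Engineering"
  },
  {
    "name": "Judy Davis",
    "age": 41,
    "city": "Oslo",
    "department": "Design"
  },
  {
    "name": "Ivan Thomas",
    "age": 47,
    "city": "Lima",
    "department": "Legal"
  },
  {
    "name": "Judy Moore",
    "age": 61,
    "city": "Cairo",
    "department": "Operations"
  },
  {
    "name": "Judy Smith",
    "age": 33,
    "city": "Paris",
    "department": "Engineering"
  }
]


Search criteria: {'department': 'Engineering', 'city': 'Paris'}

Checking 7 records:
  Sam White: {department: Legal, city: Vienna}
  Mia White: {department: Engineering, city: Toronto}
  Eve Jones: {department: Engineering, city: Paris} <-- MATCH
  Judy Davis: {department: Design, city: Oslo}
  Ivan Thomas: {department: Legal, city: Lima}
  Judy Moore: {department: Operations, city: Cairo}
  Judy Smith: {department: Engineering, city: Paris} <-- MATCH

Matches: ["Eve Jones", "Judy Smith"]

["Eve Jones", "Judy Smith"]


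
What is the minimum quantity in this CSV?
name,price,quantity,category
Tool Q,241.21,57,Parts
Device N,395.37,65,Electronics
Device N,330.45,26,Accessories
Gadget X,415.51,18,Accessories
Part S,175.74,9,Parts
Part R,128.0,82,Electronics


Computing minimum quantity:
Values: [57, 65, 26, 18, 9, 82]
Min = 9

9


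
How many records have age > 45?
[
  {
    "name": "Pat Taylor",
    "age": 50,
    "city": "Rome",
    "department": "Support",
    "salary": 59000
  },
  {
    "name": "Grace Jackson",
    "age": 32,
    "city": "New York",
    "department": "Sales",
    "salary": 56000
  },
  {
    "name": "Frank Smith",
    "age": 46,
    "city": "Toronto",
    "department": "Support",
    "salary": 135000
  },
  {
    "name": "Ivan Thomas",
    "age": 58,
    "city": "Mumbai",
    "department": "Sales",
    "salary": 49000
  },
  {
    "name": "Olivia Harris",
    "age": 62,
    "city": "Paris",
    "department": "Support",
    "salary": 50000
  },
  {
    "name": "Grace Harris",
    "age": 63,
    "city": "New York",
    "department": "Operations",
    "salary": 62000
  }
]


Data: 6 records
Condition: age > 45

Checking each record:
  Pat Taylor: 50 MATCH
  Grace Jackson: 32
  Frank Smith: 46 MATCH
  Ivan Thomas: 58 MATCH
  Olivia Harris: 62 MATCH
  Grace Harris: 63 MATCH

Count: 5

5


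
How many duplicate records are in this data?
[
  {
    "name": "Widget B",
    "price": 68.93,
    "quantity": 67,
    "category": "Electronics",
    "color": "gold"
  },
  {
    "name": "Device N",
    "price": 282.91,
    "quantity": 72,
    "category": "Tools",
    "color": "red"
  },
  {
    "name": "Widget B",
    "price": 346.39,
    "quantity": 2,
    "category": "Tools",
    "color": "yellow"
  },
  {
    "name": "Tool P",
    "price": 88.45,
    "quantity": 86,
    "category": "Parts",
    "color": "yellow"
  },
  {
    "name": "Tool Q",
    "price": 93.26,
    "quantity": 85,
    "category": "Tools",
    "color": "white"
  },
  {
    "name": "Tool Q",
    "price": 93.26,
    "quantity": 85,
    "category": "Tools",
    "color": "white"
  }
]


Checking 6 records for duplicates:

  Row 1: Widget B ($68.93, qty 67)
  Row 2: Device N ($282.91, qty 72)
  Row 3: Widget B ($346.39, qty 2)
  Row 4: Tool P ($88.45, qty 86)
  Row 5: Tool Q ($93.26, qty 85)
  Row 6: Tool Q ($93.26, qty 85) <-- DUPLICATE

Duplicates found: 1
Unique records: 5

1 duplicates, 5 unique


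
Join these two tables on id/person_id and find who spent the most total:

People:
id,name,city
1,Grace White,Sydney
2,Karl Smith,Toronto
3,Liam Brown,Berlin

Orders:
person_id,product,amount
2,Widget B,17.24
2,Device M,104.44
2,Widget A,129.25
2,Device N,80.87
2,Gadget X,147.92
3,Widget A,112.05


Join on: people.id = orders.person_id

Joined rows:
  Karl Smith (Toronto) bought Widget B for $17.24
  Karl Smith (Toronto) bought Device M for $104.44
  Karl Smith (Toronto) bought Widget A for $129.25
  Karl Smith (Toronto) bought Device N for $80.87
  Karl Smith (Toronto) bought Gadget X for $147.92
  Liam Brown (Berlin) bought Widget A for $112.05

Total per person:
  Karl Smith: $479.72
  Liam Brown: $112.05

Top spender: Karl Smith ($479.72)

Karl Smith ($479.72)


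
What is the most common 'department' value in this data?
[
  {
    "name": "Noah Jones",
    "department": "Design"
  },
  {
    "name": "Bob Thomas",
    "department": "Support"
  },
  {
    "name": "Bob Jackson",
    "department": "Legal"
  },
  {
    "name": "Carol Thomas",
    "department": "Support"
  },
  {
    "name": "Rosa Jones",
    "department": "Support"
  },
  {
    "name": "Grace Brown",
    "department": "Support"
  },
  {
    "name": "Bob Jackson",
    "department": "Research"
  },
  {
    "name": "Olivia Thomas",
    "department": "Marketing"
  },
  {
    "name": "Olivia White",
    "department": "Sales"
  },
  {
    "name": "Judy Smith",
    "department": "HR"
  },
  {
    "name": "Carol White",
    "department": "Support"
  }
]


Counting 'department' values across 11 records:

  Support: 5 #####
  Design: 1 #
  Legal: 1 #
  Research: 1 #
  Marketing: 1 #
  Sales: 1 #
  HR: 1 #

Most common: Support (5 times)

Support (5 times)


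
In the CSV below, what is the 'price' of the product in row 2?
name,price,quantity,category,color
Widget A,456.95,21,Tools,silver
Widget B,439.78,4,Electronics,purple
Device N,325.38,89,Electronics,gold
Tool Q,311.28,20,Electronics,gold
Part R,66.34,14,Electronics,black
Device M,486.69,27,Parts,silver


Query: Row 2 ('Widget B'), column 'price'
Value: 439.78

439.78


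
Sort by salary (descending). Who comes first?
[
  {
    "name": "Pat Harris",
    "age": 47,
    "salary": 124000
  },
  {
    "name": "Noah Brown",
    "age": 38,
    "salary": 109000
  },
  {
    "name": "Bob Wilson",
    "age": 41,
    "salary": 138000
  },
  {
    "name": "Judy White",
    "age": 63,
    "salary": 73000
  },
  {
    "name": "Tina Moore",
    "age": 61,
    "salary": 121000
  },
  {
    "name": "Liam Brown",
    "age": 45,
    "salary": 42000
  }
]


Sort by: salary (descending)

Sorted order:
  1. Bob Wilson (salary = 138000)
  2. Pat Harris (salary = 124000)
  3. Tina Moore (salary = 121000)
  4. Noah Brown (salary = 109000)
  5. Judy White (salary = 73000)
  6. Liam Brown (salary = 42000)

First: Bob Wilson

Bob Wilson


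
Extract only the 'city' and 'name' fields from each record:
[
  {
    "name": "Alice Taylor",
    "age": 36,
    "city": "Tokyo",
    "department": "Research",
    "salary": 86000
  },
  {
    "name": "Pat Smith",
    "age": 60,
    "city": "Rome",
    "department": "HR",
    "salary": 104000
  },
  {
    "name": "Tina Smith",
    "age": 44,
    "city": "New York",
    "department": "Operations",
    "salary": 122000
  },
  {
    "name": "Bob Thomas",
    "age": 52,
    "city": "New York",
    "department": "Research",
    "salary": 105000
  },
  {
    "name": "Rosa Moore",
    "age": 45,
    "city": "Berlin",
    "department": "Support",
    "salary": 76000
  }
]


Original: 5 records with fields: name, age, city, department, salary
Keep: ['city', 'name']
Drop: ['age', 'department', 'salary']
Result: 5 records, 2 fields each

[
  {
    "city": "Tokyo",
    "name": "Alice Taylor"
  },
  {
    "city": "Rome",
    "name": "Pat Smith"
  },
  {
    "city": "New York",
    "name": "Tina Smith"
  },
  {
    "city": "New York",
    "name": "Bob Thomas"
  },
  {
    "city": "Berlin",
    "name": "Rosa Moore"
  }
]


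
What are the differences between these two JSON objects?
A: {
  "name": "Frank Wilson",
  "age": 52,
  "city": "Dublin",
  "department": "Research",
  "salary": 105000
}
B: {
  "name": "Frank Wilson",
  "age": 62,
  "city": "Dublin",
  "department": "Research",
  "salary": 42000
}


Comparing each field (in key order):
  name: same
  age: DIFFERENT
  city: same
  department: same
  salary: DIFFERENT
Differences:
  age: 52 -> 62
  salary: 105000 -> 42000

2 field(s) changed

2 changes: age, salary


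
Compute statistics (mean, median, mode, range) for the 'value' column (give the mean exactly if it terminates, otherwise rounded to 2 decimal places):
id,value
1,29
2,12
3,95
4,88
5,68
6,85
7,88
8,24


Data: [29, 12, 95, 88, 68, 85, 88, 24]
Count: 8
Sum: 489
Mean: 489/8 = 61.125
Sorted: [12, 24, 29, 68, 85, 88, 88, 95]
Median: 76.5
Mode: 88 (2 times)
Range: 95 - 12 = 83
Min: 12, Max: 95

mean=61.125, median=76.5, mode=88, range=83


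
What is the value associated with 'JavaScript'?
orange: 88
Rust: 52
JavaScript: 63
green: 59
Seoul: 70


Looking up key 'JavaScript'
Value: 63

63


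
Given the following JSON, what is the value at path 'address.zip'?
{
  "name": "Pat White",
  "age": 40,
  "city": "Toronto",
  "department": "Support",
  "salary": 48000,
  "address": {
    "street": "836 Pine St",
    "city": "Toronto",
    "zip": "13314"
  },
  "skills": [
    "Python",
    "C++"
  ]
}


Query: address.zip
Path: address -> zip
Value: 13314

13314


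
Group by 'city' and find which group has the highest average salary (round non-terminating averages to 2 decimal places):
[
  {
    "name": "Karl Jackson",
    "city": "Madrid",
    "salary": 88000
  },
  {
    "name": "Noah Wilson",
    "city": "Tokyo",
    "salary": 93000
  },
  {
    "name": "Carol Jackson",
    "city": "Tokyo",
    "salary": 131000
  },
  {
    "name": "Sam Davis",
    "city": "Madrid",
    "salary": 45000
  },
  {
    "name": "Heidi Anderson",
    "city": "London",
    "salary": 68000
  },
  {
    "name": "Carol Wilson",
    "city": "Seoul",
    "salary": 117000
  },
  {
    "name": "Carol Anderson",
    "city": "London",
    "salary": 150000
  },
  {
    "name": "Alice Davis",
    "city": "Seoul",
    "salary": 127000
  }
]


Group by: city

Groups:
  London: 2 people, avg salary = 218000/2 = $109000
  Madrid: 2 people, avg salary = 133000/2 = $66500
  Seoul: 2 people, avg salary = 244000/2 = $122000
  Tokyo: 2 people, avg salary = 224000/2 = $112000

Highest average salary: Seoul ($122000)

Seoul ($122000)


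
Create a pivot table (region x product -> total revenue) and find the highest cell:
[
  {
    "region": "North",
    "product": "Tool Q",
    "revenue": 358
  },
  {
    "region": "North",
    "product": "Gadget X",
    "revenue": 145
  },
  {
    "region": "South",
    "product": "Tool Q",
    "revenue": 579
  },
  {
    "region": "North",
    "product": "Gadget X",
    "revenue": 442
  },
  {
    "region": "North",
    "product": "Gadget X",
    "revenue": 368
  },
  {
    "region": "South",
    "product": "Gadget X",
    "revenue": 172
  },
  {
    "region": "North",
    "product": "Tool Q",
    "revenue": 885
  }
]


Pivot: region (rows) x product (columns) -> total revenue

     Gadget X      Tool Q      
North          955          1243  
South          172           579  

Highest: North / Tool Q = $1243

North / Tool Q = $1243


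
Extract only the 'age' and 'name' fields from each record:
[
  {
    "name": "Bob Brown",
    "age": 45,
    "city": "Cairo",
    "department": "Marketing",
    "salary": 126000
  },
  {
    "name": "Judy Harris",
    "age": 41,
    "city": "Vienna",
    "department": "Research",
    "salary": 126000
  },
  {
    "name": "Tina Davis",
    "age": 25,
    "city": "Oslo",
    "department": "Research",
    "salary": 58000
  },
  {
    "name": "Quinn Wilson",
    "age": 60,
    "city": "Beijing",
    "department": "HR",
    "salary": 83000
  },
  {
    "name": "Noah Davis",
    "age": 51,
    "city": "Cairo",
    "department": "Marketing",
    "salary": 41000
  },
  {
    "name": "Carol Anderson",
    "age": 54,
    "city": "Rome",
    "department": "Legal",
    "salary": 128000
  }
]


Original: 6 records with fields: name, age, city, department, salary
Keep: ['age', 'name']
Drop: ['city', 'department', 'salary']
Result: 6 records, 2 fields each

[
  {
    "age": 45,
    "name": "Bob Brown"
  },
  {
    "age": 41,
    "name": "Judy Harris"
  },
  {
    "age": 25,
    "name": "Tina Davis"
  },
  {
    "age": 60,
    "name": "Quinn Wilson"
  },
  {
    "age": 51,
    "name": "Noah Davis"
  },
  {
    "age": 54,
    "name": "Carol Anderson"
  }
]


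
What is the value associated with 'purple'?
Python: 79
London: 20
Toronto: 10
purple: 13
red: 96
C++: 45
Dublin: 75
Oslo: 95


Looking up key 'purple'
Value: 13

13


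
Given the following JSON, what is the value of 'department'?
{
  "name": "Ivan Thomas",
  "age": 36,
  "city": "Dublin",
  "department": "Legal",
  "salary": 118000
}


Looking up field 'department'
Value: Legal

Legal


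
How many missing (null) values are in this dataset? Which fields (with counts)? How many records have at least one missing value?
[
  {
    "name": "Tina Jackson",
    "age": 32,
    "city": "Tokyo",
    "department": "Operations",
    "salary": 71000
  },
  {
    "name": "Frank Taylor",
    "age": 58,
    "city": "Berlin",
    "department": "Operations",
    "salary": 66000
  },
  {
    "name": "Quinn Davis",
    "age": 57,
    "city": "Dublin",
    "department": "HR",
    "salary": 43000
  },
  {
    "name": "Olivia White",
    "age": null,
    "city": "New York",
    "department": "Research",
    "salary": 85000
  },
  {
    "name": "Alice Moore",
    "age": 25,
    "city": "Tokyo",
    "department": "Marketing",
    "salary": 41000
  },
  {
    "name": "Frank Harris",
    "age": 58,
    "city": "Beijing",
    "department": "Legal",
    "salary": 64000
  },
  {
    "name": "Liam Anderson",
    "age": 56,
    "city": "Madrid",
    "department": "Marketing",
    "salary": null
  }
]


Checking for missing (null) values in 7 records:

  Tina Jackson: complete
  Frank Taylor: complete
  Quinn Davis: complete
  Olivia White: age
  Alice Moore: complete
  Frank Harris: complete
  Liam Anderson: salary

Per field:
  name: 0 missing
  age: 1 missing
  city: 0 missing
  department: 0 missing
  salary: 1 missing

Total missing values: 2
Records with any missing: 2

2 missing values (age: 1, salary: 1); 2 incomplete records


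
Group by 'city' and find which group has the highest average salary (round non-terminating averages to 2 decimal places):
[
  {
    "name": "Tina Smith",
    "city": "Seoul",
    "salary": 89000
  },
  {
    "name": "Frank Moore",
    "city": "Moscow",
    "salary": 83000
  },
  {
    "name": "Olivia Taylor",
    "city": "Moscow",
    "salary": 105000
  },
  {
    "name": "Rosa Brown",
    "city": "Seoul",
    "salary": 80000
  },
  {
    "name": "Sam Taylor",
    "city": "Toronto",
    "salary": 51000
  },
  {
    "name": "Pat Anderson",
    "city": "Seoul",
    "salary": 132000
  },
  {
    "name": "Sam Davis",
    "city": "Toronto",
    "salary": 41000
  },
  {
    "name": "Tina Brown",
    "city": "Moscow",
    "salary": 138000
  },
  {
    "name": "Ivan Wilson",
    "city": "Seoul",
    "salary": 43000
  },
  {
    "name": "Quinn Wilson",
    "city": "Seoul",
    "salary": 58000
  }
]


Group by: city

Groups:
  Moscow: 3 people, avg salary = 326000/3 ≈ $108666.67
  Seoul: 5 people, avg salary = 402000/5 = $80400
  Toronto: 2 people, avg salary = 92000/2 = $46000

Highest average salary: Moscow (≈$108666.67)

Moscow (≈$108666.67)


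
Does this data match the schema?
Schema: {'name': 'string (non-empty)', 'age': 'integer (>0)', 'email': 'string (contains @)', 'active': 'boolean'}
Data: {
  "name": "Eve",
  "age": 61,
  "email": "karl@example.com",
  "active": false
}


Validating each field against schema:
  name: OK (non-empty string)
  age: OK (positive integer)
  email: OK (string with @)
  active: OK (boolean)

Result: VALID

VALID


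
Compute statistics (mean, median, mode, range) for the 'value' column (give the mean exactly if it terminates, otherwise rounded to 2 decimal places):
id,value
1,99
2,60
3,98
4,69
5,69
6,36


Data: [99, 60, 98, 69, 69, 36]
Count: 6
Sum: 431
Mean: 431/6 ≈ 71.83 (rounded to 2 decimal places)
Sorted: [36, 60, 69, 69, 98, 99]
Median: 69.0
Mode: 69 (2 times)
Range: 99 - 36 = 63
Min: 36, Max: 99

mean≈71.83, median=69.0, mode=69, range=63


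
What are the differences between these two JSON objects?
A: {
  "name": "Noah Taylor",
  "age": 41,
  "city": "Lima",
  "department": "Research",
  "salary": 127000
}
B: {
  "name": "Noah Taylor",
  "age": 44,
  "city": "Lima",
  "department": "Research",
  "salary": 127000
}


Comparing each field (in key order):
  name: same
  age: DIFFERENT
  city: same
  department: same
  salary: same
Differences:
  age: 41 -> 44

1 field(s) changed

1 change: age


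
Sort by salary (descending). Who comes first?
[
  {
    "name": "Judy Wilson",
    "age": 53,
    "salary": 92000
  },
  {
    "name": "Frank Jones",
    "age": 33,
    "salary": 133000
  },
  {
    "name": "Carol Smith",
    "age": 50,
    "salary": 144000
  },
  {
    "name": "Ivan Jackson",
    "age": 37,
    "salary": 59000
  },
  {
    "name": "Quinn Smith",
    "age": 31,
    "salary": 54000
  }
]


Sort by: salary (descending)

Sorted order:
  1. Carol Smith (salary = 144000)
  2. Frank Jones (salary = 133000)
  3. Judy Wilson (salary = 92000)
  4. Ivan Jackson (salary = 59000)
  5. Quinn Smith (salary = 54000)

First: Carol Smith

Carol Smith


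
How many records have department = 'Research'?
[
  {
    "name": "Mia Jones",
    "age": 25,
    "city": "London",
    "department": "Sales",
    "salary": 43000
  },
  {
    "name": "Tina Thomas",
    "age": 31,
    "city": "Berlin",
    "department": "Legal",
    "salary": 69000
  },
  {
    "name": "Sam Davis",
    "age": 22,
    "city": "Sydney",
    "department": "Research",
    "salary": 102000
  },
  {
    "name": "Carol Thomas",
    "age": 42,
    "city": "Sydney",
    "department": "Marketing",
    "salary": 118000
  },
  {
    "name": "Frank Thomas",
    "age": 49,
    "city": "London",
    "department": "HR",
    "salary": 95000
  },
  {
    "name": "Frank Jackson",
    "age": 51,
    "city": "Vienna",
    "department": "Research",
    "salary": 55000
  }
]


Data: 6 records
Condition: department = 'Research'

Checking each record:
  Mia Jones: Sales
  Tina Thomas: Legal
  Sam Davis: Research MATCH
  Carol Thomas: Marketing
  Frank Thomas: HR
  Frank Jackson: Research MATCH

Count: 2

2


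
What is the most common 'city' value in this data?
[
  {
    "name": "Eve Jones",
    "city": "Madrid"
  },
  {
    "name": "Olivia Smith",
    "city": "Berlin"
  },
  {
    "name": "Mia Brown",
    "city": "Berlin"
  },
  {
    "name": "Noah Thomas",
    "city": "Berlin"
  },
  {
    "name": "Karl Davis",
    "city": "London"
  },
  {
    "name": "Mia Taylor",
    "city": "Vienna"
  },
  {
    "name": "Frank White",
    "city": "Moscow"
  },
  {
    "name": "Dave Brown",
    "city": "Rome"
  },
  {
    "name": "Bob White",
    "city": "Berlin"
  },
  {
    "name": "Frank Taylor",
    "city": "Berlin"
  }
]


Counting 'city' values across 10 records:

  Berlin: 5 #####
  Madrid: 1 #
  London: 1 #
  Vienna: 1 #
  Moscow: 1 #
  Rome: 1 #

Most common: Berlin (5 times)

Berlin (5 times)


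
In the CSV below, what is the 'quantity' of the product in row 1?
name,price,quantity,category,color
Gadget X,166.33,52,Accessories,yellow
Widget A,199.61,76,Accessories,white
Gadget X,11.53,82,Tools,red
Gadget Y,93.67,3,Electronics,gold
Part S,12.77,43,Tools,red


Query: Row 1 ('Gadget X'), column 'quantity'
Value: 52

52


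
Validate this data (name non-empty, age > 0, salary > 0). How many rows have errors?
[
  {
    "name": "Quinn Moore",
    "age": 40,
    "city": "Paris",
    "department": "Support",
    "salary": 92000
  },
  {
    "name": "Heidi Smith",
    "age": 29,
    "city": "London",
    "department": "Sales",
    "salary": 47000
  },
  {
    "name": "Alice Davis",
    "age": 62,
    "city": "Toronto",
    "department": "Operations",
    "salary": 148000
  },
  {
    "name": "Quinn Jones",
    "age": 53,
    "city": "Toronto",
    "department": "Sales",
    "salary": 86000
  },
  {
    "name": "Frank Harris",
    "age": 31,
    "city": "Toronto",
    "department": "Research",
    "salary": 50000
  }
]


Validating 5 records:
Rules: name non-empty, age > 0, salary > 0

  Row 1 (Quinn Moore): OK
  Row 2 (Heidi Smith): OK
  Row 3 (Alice Davis): OK
  Row 4 (Quinn Jones): OK
  Row 5 (Frank Harris): OK

Total errors: 0

0 errors


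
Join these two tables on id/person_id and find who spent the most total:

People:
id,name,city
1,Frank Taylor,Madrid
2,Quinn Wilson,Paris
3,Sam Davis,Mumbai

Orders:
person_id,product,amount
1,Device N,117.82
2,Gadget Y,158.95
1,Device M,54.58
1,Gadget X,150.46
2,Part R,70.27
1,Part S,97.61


Join on: people.id = orders.person_id

Joined rows:
  Frank Taylor (Madrid) bought Device N for $117.82
  Quinn Wilson (Paris) bought Gadget Y for $158.95
  Frank Taylor (Madrid) bought Device M for $54.58
  Frank Taylor (Madrid) bought Gadget X for $150.46
  Quinn Wilson (Paris) bought Part R for $70.27
  Frank Taylor (Madrid) bought Part S for $97.61

Total per person:
  Frank Taylor: $420.47
  Quinn Wilson: $229.22

Top spender: Frank Taylor ($420.47)

Frank Taylor ($420.47)


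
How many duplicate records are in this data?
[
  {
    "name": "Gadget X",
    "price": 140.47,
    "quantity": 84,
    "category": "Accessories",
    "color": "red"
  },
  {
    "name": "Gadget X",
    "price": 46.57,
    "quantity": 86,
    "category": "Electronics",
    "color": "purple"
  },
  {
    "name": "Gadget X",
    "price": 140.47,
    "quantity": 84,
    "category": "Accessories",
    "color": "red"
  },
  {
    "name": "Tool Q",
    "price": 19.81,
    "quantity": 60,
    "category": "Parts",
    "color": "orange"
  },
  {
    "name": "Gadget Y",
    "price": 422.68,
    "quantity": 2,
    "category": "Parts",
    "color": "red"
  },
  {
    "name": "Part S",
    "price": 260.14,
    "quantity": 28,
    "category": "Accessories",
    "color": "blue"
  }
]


Checking 6 records for duplicates:

  Row 1: Gadget X ($140.47, qty 84)
  Row 2: Gadget X ($46.57, qty 86)
  Row 3: Gadget X ($140.47, qty 84) <-- DUPLICATE
  Row 4: Tool Q ($19.81, qty 60)
  Row 5: Gadget Y ($422.68, qty 2)
  Row 6: Part S ($260.14, qty 28)

Duplicates found: 1
Unique records: 5

1 duplicates, 5 unique


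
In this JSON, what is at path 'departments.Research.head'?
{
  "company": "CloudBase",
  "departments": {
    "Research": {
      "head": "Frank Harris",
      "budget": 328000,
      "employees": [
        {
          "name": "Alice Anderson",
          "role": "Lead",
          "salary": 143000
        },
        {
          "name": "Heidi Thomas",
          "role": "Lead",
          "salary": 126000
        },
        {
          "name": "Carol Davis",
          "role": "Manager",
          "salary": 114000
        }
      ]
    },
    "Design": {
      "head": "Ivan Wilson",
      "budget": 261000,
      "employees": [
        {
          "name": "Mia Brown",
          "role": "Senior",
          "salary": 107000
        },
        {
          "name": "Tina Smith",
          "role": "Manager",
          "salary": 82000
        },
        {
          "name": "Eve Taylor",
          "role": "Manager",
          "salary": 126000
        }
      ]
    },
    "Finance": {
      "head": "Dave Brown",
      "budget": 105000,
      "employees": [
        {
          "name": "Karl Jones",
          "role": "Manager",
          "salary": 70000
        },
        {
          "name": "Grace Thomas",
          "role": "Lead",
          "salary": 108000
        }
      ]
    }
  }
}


Path: departments.Research.head

Navigate:
  -> departments
  -> Research
  -> head = 'Frank Harris'

Frank Harris


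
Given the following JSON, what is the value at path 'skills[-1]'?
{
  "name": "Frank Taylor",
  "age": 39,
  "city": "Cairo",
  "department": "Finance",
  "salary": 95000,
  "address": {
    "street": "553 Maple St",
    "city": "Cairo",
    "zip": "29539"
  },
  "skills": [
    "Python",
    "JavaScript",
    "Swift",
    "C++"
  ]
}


Query: skills[-1]
Path: skills -> last element
Value: C++

C++


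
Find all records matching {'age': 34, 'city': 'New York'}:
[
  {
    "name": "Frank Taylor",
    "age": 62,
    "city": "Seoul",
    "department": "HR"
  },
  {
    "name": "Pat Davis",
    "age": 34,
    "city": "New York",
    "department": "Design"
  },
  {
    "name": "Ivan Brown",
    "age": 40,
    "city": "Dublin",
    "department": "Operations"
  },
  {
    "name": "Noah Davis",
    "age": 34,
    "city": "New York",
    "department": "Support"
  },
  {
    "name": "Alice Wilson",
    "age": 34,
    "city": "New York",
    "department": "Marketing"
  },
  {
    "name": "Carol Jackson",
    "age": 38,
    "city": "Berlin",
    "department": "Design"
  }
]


Search criteria: {'age': 34, 'city': 'New York'}

Checking 6 records:
  Frank Taylor: {age: 62, city: Seoul}
  Pat Davis: {age: 34, city: New York} <-- MATCH
  Ivan Brown: {age: 40, city: Dublin}
  Noah Davis: {age: 34, city: New York} <-- MATCH
  Alice Wilson: {age: 34, city: New York} <-- MATCH
  Carol Jackson: {age: 38, city: Berlin}

Matches: ["Pat Davis", "Noah Davis", "Alice Wilson"]

["Pat Davis", "Noah Davis", "Alice Wilson"]


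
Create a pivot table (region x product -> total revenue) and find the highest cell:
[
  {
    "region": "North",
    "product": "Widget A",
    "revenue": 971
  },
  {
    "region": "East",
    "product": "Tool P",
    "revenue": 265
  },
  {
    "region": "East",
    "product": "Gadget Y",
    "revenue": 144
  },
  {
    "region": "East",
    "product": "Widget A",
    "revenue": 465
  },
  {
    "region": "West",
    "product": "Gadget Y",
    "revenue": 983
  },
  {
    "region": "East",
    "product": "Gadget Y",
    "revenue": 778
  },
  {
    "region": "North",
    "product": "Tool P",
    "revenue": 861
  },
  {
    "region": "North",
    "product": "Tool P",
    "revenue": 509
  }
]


Pivot: region (rows) x product (columns) -> total revenue

     Gadget Y      Tool P        Widget A    
East           922           265           465  
North            0          1370           971  
West           983             0             0  

Highest: North / Tool P = $1370

North / Tool P = $1370


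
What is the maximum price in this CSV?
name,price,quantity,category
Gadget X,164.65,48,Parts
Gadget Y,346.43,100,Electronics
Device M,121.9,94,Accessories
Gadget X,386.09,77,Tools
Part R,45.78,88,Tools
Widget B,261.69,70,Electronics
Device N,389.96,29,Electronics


Computing maximum price:
Values: [164.65, 346.43, 121.9, 386.09, 45.78, 261.69, 389.96]
Max = 389.96

389.96


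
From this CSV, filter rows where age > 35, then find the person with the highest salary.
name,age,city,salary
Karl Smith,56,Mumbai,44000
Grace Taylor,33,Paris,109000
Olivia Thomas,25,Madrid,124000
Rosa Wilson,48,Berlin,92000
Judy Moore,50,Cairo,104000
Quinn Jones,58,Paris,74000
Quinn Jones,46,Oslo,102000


Filter: age > 35
Sort by: salary (descending)

Filtered records (5):
  Judy Moore, age 50, salary $104000
  Quinn Jones, age 46, salary $102000
  Rosa Wilson, age 48, salary $92000
  Quinn Jones, age 58, salary $74000
  Karl Smith, age 56, salary $44000

Highest salary: Judy Moore ($104000)

Judy Moore


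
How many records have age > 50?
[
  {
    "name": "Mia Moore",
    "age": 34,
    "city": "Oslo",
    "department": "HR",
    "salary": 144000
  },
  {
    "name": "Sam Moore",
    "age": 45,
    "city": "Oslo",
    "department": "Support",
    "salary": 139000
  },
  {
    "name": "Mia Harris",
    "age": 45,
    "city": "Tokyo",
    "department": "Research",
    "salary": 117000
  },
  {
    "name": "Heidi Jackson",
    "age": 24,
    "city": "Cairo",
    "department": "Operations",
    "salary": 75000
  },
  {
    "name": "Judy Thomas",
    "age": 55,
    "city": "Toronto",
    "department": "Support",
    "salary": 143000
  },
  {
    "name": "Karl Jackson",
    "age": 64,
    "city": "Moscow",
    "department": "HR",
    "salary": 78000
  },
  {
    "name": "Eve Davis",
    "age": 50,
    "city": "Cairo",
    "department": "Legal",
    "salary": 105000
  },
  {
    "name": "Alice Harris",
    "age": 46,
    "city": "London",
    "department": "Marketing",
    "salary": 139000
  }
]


Data: 8 records
Condition: age > 50

Checking each record:
  Mia Moore: 34
  Sam Moore: 45
  Mia Harris: 45
  Heidi Jackson: 24
  Judy Thomas: 55 MATCH
  Karl Jackson: 64 MATCH
  Eve Davis: 50
  Alice Harris: 46

Count: 2

2


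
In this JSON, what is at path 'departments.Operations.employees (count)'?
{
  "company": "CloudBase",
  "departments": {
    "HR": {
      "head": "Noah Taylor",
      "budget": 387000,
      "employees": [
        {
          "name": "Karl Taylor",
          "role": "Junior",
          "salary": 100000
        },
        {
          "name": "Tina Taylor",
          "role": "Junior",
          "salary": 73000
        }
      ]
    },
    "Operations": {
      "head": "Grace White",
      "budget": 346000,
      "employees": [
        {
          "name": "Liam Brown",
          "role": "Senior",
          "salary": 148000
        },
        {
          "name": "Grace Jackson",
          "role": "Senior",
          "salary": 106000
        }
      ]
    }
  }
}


Path: departments.Operations.employees (count)

Navigate:
  -> departments
  -> Operations
  -> employees (array, length 2)

2


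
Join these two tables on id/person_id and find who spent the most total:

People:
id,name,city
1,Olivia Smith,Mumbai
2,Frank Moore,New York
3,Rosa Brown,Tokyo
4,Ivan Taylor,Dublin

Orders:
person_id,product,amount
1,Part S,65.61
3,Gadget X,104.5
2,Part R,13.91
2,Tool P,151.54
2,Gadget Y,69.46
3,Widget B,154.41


Join on: people.id = orders.person_id

Joined rows:
  Olivia Smith (Mumbai) bought Part S for $65.61
  Rosa Brown (Tokyo) bought Gadget X for $104.5
  Frank Moore (New York) bought Part R for $13.91
  Frank Moore (New York) bought Tool P for $151.54
  Frank Moore (New York) bought Gadget Y for $69.46
  Rosa Brown (Tokyo) bought Widget B for $154.41

Total per person:
  Rosa Brown: $258.91
  Frank Moore: $234.91
  Olivia Smith: $65.61

Top spender: Rosa Brown ($258.91)

Rosa Brown ($258.91)


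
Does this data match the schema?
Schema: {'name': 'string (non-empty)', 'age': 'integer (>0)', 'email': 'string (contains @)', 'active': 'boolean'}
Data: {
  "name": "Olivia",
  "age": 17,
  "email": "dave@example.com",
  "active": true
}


Validating each field against schema:
  name: OK (non-empty string)
  age: OK (positive integer)
  email: OK (string with @)
  active: OK (boolean)

Result: VALID

VALID


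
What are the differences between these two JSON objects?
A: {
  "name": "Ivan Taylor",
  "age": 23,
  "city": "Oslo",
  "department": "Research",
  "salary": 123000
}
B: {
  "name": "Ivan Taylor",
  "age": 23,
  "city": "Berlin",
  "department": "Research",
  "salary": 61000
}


Comparing each field (in key order):
  name: same
  age: same
  city: DIFFERENT
  department: same
  salary: DIFFERENT
Differences:
  city: Oslo -> Berlin
  salary: 123000 -> 61000

2 field(s) changed

2 changes: city, salary


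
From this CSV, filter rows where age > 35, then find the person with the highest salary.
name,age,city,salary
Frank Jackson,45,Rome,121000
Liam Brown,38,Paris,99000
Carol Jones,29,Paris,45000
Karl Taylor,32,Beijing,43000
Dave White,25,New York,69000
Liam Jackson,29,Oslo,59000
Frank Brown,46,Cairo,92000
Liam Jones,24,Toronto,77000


Filter: age > 35
Sort by: salary (descending)

Filtered records (3):
  Frank Jackson, age 45, salary $121000
  Liam Brown, age 38, salary $99000
  Frank Brown, age 46, salary $92000

Highest salary: Frank Jackson ($121000)

Frank Jackson


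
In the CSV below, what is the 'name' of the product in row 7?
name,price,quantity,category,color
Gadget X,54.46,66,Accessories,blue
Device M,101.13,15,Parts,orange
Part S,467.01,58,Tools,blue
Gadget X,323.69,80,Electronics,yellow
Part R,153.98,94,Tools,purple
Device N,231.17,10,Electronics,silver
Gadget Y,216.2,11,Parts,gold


Query: Row 7 ('Gadget Y'), column 'name'
Value: Gadget Y

Gadget Y


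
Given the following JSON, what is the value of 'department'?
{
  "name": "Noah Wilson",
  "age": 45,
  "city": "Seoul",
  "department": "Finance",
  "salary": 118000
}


Looking up field 'department'
Value: Finance

Finance


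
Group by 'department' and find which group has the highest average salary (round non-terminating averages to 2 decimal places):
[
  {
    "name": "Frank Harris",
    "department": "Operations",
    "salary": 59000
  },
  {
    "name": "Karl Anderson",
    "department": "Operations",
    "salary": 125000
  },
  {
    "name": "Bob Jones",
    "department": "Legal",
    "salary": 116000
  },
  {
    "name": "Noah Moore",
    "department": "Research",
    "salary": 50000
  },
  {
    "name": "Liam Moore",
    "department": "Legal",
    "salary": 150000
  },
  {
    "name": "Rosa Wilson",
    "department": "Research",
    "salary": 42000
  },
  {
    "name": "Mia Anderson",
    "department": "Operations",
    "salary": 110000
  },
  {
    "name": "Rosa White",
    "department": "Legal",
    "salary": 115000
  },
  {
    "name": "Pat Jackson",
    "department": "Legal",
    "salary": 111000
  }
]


Group by: department

Groups:
  Legal: 4 people, avg salary = 492000/4 = $123000
  Operations: 3 people, avg salary = 294000/3 = $98000
  Research: 2 people, avg salary = 92000/2 = $46000

Highest average salary: Legal ($123000)

Legal ($123000)


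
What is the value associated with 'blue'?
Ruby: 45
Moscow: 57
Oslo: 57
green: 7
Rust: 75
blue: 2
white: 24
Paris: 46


Looking up key 'blue'
Value: 2

2


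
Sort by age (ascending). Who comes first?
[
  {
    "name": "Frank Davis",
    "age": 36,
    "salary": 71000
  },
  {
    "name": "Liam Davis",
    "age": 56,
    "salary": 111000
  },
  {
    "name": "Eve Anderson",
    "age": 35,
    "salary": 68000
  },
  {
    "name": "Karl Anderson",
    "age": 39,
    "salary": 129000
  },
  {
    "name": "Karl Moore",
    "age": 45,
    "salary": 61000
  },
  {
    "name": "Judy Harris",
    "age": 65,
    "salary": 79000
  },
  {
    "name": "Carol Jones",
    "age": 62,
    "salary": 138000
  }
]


Sort by: age (ascending)

Sorted order:
  1. Eve Anderson (age = 35)
  2. Frank Davis (age = 36)
  3. Karl Anderson (age = 39)
  4. Karl Moore (age = 45)
  5. Liam Davis (age = 56)
  6. Carol Jones (age = 62)
  7. Judy Harris (age = 65)

First: Eve Anderson

Eve Anderson
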